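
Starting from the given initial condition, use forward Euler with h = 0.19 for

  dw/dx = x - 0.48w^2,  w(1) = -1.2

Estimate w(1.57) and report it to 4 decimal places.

-0.8693

Euler: w_{n+1} = w_n + h·f(x_n, w_n).
x=1.000000, w=-1.200000: f=0.308800 → w ← -1.200000 + 0.19·0.308800 = -1.141328
x=1.190000, w=-1.141328: f=0.564738 → w ← -1.141328 + 0.19·0.564738 = -1.034028
x=1.380000, w=-1.034028: f=0.866778 → w ← -1.034028 + 0.19·0.866778 = -0.869340
w(1.57) ≈ -0.8693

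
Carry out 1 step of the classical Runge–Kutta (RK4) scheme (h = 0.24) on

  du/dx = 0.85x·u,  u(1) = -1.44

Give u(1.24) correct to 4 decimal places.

-1.8096

RK4: k1 = f(x_n, u_n); k2 = f(x_n + h/2, u_n + (h/2)·k1); k3 = f(x_n + h/2, u_n + (h/2)·k2); k4 = f(x_n + h, u_n + h·k3); u_{n+1} = u_n + (h/6)·(k1 + 2k2 + 2k3 + k4).
x=1.000000, u=-1.440000:
  k1 = f(1.000000, -1.440000) = -1.224000
  k2 = f(1.120000, -1.586880) = -1.510710
  k3 = f(1.120000, -1.621285) = -1.543463
  k4 = f(1.240000, -1.810431) = -1.908195
  u ← -1.440000 + (0.24/6)·(k1 + 2k2 + 2k3 + k4) = -1.809622
u(1.24) ≈ -1.8096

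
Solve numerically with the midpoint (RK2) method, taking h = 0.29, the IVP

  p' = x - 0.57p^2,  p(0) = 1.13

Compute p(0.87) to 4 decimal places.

Midpoint: k1 = f(x_n, p_n); k2 = f(x_n + h/2, p_n + (h/2)·k1); p_{n+1} = p_n + h·k2.
x=0.000000, p=1.130000:
  k1 = f(0.000000, 1.130000) = -0.727833
  k2 = f(0.145000, 1.024464) = -0.453230
  p ← 1.130000 + 0.29·(-0.453230) = 0.998563
x=0.290000, p=0.998563:
  k1 = f(0.290000, 0.998563) = -0.278363
  k2 = f(0.435000, 0.958201) = -0.088345
  p ← 0.998563 + 0.29·(-0.088345) = 0.972943
x=0.580000, p=0.972943:
  k1 = f(0.580000, 0.972943) = 0.040427
  k2 = f(0.725000, 0.978805) = 0.178906
  p ← 0.972943 + 0.29·0.178906 = 1.024826
p(0.87) ≈ 1.0248

1.0248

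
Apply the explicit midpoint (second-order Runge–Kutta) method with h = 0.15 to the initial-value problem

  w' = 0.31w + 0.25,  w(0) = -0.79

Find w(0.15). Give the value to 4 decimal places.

Midpoint: k1 = f(t_n, w_n); k2 = f(t_n + h/2, w_n + (h/2)·k1); w_{n+1} = w_n + h·k2.
t=0.000000, w=-0.790000:
  k1 = f(0.000000, -0.790000) = 0.005100
  k2 = f(0.075000, -0.789618) = 0.005219
  w ← -0.790000 + 0.15·0.005219 = -0.789217
w(0.15) ≈ -0.7892

-0.7892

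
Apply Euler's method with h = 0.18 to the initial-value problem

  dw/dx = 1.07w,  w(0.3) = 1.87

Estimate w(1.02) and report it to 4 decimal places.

3.7829

Euler: w_{n+1} = w_n + h·f(x_n, w_n).
x=0.300000, w=1.870000: f=2.000900 → w ← 1.870000 + 0.18·2.000900 = 2.230162
x=0.480000, w=2.230162: f=2.386273 → w ← 2.230162 + 0.18·2.386273 = 2.659691
x=0.660000, w=2.659691: f=2.845870 → w ← 2.659691 + 0.18·2.845870 = 3.171948
x=0.840000, w=3.171948: f=3.393984 → w ← 3.171948 + 0.18·3.393984 = 3.782865
w(1.02) ≈ 3.7829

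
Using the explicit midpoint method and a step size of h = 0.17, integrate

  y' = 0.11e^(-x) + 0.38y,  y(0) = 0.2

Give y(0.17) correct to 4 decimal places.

0.2311

Midpoint: k1 = f(x_n, y_n); k2 = f(x_n + h/2, y_n + (h/2)·k1); y_{n+1} = y_n + h·k2.
x=0.000000, y=0.200000:
  k1 = f(0.000000, 0.200000) = 0.186000
  k2 = f(0.085000, 0.215810) = 0.183044
  y ← 0.200000 + 0.17·0.183044 = 0.231118
y(0.17) ≈ 0.2311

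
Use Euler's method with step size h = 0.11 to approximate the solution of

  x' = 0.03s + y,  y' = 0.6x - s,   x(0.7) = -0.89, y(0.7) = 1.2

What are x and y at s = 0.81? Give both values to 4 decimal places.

Euler on (x,y): x_{n+1} = x_n + h·x', y_{n+1} = y_n + h·y'.
0.700000: (-0.890000, 1.200000); f=(1.221000, -1.234000) → (-0.755690, 1.064260)
(x(0.81), y(0.81)) ≈ (-0.7557, 1.0643)

-0.7557, 1.0643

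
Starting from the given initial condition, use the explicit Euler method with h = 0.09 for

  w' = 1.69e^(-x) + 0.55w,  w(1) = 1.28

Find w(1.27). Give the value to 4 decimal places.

1.6417

Euler: w_{n+1} = w_n + h·f(x_n, w_n).
x=1.000000, w=1.280000: f=1.325716 → w ← 1.280000 + 0.09·1.325716 = 1.399314
x=1.090000, w=1.399314: f=1.337829 → w ← 1.399314 + 0.09·1.337829 = 1.519719
x=1.180000, w=1.519719: f=1.355147 → w ← 1.519719 + 0.09·1.355147 = 1.641682
w(1.27) ≈ 1.6417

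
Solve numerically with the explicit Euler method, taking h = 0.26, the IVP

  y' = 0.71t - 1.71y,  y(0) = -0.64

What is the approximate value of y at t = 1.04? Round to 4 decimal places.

Euler: y_{n+1} = y_n + h·f(t_n, y_n).
t=0.000000, y=-0.640000: f=1.094400 → y ← -0.640000 + 0.26·1.094400 = -0.355456
t=0.260000, y=-0.355456: f=0.792430 → y ← -0.355456 + 0.26·0.792430 = -0.149424
t=0.520000, y=-0.149424: f=0.624715 → y ← -0.149424 + 0.26·0.624715 = 0.013002
t=0.780000, y=0.013002: f=0.531567 → y ← 0.013002 + 0.26·0.531567 = 0.151209
y(1.04) ≈ 0.1512

0.1512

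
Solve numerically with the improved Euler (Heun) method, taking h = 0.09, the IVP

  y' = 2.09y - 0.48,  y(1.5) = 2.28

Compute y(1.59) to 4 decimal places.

Heun: k1 = f(t_n, y_n); k2 = f(t_n + h, y_n + h·k1); y_{n+1} = y_n + (h/2)·(k1 + k2).
t=1.500000, y=2.280000:
  k1 = f(1.500000, 2.280000) = 4.285200
  k2 = f(1.590000, 2.665668) = 5.091246
  y ← 2.280000 + (0.09/2)·(4.285200 + 5.091246) = 2.701940
y(1.59) ≈ 2.7019

2.7019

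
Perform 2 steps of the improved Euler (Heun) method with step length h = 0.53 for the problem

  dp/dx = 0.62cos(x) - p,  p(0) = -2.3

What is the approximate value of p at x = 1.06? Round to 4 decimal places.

-0.5765

Heun: k1 = f(x_n, p_n); k2 = f(x_n + h, p_n + h·k1); p_{n+1} = p_n + (h/2)·(k1 + k2).
x=0.000000, p=-2.300000:
  k1 = f(0.000000, -2.300000) = 2.920000
  k2 = f(0.530000, -0.752400) = 1.287340
  p ← -2.300000 + (0.53/2)·(2.920000 + 1.287340) = -1.185055
x=0.530000, p=-1.185055:
  k1 = f(0.530000, -1.185055) = 1.719995
  k2 = f(1.060000, -0.273457) = 0.576558
  p ← -1.185055 + (0.53/2)·(1.719995 + 0.576558) = -0.576468
p(1.06) ≈ -0.5765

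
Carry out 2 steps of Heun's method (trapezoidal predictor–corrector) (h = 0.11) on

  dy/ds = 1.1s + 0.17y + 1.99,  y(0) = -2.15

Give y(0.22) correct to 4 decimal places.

Heun: k1 = f(s_n, y_n); k2 = f(s_n + h, y_n + h·k1); y_{n+1} = y_n + (h/2)·(k1 + k2).
s=0.000000, y=-2.150000:
  k1 = f(0.000000, -2.150000) = 1.624500
  k2 = f(0.110000, -1.971305) = 1.775878
  y ← -2.150000 + (0.11/2)·(1.624500 + 1.775878) = -1.962979
s=0.110000, y=-1.962979:
  k1 = f(0.110000, -1.962979) = 1.777294
  k2 = f(0.220000, -1.767477) = 1.931529
  y ← -1.962979 + (0.11/2)·(1.777294 + 1.931529) = -1.758994
y(0.22) ≈ -1.7590

-1.7590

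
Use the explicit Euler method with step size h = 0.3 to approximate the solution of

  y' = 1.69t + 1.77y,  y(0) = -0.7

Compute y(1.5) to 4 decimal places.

Euler: y_{n+1} = y_n + h·f(t_n, y_n).
t=0.000000, y=-0.700000: f=-1.239000 → y ← -0.700000 + 0.3·(-1.239000) = -1.071700
t=0.300000, y=-1.071700: f=-1.389909 → y ← -1.071700 + 0.3·(-1.389909) = -1.488673
t=0.600000, y=-1.488673: f=-1.620951 → y ← -1.488673 + 0.3·(-1.620951) = -1.974958
t=0.900000, y=-1.974958: f=-1.974675 → y ← -1.974958 + 0.3·(-1.974675) = -2.567361
t=1.200000, y=-2.567361: f=-2.516228 → y ← -2.567361 + 0.3·(-2.516228) = -3.322229
y(1.5) ≈ -3.3222

-3.3222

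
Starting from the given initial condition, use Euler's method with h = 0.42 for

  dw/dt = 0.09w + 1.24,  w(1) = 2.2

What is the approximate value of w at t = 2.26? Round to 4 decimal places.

4.0812

Euler: w_{n+1} = w_n + h·f(t_n, w_n).
t=1.000000, w=2.200000: f=1.438000 → w ← 2.200000 + 0.42·1.438000 = 2.803960
t=1.420000, w=2.803960: f=1.492356 → w ← 2.803960 + 0.42·1.492356 = 3.430750
t=1.840000, w=3.430750: f=1.548767 → w ← 3.430750 + 0.42·1.548767 = 4.081232
w(2.26) ≈ 4.0812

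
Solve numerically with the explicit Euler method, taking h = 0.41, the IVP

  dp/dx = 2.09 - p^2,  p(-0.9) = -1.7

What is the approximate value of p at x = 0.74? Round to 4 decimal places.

-16.2167

Euler: p_{n+1} = p_n + h·f(x_n, p_n).
x=-0.900000, p=-1.700000: f=-0.800000 → p ← -1.700000 + 0.41·(-0.800000) = -2.028000
x=-0.490000, p=-2.028000: f=-2.022784 → p ← -2.028000 + 0.41·(-2.022784) = -2.857341
x=-0.080000, p=-2.857341: f=-6.074400 → p ← -2.857341 + 0.41·(-6.074400) = -5.347845
x=0.330000, p=-5.347845: f=-26.509451 → p ← -5.347845 + 0.41·(-26.509451) = -16.216721
p(0.74) ≈ -16.2167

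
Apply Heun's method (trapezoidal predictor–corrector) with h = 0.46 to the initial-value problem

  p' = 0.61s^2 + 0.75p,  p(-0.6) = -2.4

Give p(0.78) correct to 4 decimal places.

-6.3800

Heun: k1 = f(s_n, p_n); k2 = f(s_n + h, p_n + h·k1); p_{n+1} = p_n + (h/2)·(k1 + k2).
s=-0.600000, p=-2.400000:
  k1 = f(-0.600000, -2.400000) = -1.580400
  k2 = f(-0.140000, -3.126984) = -2.333282
  p ← -2.400000 + (0.46/2)·(-1.580400 + (-2.333282)) = -3.300147
s=-0.140000, p=-3.300147:
  k1 = f(-0.140000, -3.300147) = -2.463154
  k2 = f(0.320000, -4.433198) = -3.262434
  p ← -3.300147 + (0.46/2)·(-2.463154 + (-3.262434)) = -4.617032
s=0.320000, p=-4.617032:
  k1 = f(0.320000, -4.617032) = -3.400310
  k2 = f(0.780000, -6.181175) = -4.264757
  p ← -4.617032 + (0.46/2)·(-3.400310 + (-4.264757)) = -6.379998
p(0.78) ≈ -6.3800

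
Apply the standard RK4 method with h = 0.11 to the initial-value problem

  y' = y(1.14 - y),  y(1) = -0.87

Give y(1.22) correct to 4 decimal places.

RK4: k1 = f(s_n, y_n); k2 = f(s_n + h/2, y_n + (h/2)·k1); k3 = f(s_n + h/2, y_n + (h/2)·k2); k4 = f(s_n + h, y_n + h·k3); y_{n+1} = y_n + (h/6)·(k1 + 2k2 + 2k3 + k4).
s=1.000000, y=-0.870000:
  k1 = f(1.000000, -0.870000) = -1.748700
  k2 = f(1.055000, -0.966178) = -2.034944
  k3 = f(1.055000, -0.981922) = -2.083562
  k4 = f(1.110000, -1.099192) = -2.461301
  y ← -0.870000 + (0.11/6)·(k1 + 2k2 + 2k3 + k4) = -1.098195
s=1.110000, y=-1.098195:
  k1 = f(1.110000, -1.098195) = -2.457975
  k2 = f(1.165000, -1.233384) = -2.927293
  k3 = f(1.165000, -1.259196) = -3.021059
  k4 = f(1.220000, -1.430512) = -3.677147
  y ← -1.098195 + (0.11/6)·(k1 + 2k2 + 2k3 + k4) = -1.428779
y(1.22) ≈ -1.4288

-1.4288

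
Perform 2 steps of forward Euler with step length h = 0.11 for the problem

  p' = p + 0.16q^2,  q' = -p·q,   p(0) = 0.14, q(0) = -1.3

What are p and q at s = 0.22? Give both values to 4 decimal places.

Euler on (p,q): p_{n+1} = p_n + h·p', q_{n+1} = q_n + h·q'.
0.000000: (0.140000, -1.300000); f=(0.410400, 0.182000) → (0.185144, -1.279980)
0.110000: (0.185144, -1.279980); f=(0.447280, 0.236981) → (0.234345, -1.253912)
(p(0.22), q(0.22)) ≈ (0.2343, -1.2539)

0.2343, -1.2539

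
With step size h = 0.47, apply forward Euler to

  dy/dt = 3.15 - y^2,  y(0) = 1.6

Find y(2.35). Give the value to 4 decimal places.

1.7958

Euler: y_{n+1} = y_n + h·f(t_n, y_n).
t=0.000000, y=1.600000: f=0.590000 → y ← 1.600000 + 0.47·0.590000 = 1.877300
t=0.470000, y=1.877300: f=-0.374255 → y ← 1.877300 + 0.47·(-0.374255) = 1.701400
t=0.940000, y=1.701400: f=0.255238 → y ← 1.701400 + 0.47·0.255238 = 1.821362
t=1.410000, y=1.821362: f=-0.167359 → y ← 1.821362 + 0.47·(-0.167359) = 1.742703
t=1.880000, y=1.742703: f=0.112986 → y ← 1.742703 + 0.47·0.112986 = 1.795806
y(2.35) ≈ 1.7958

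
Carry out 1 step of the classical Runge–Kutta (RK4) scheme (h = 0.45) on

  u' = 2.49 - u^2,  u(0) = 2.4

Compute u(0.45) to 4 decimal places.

RK4: k1 = f(s_n, u_n); k2 = f(s_n + h/2, u_n + (h/2)·k1); k3 = f(s_n + h/2, u_n + (h/2)·k2); k4 = f(s_n + h, u_n + h·k3); u_{n+1} = u_n + (h/6)·(k1 + 2k2 + 2k3 + k4).
s=0.000000, u=2.400000:
  k1 = f(0.000000, 2.400000) = -3.270000
  k2 = f(0.225000, 1.664250) = -0.279728
  k3 = f(0.225000, 2.337061) = -2.971855
  k4 = f(0.450000, 1.062665) = 1.360743
  u ← 2.400000 + (0.45/6)·(k1 + 2k2 + 2k3 + k4) = 1.769068
u(0.45) ≈ 1.7691

1.7691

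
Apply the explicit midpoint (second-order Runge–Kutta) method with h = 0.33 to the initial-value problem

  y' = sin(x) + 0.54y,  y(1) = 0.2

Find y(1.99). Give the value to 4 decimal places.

1.5838

Midpoint: k1 = f(x_n, y_n); k2 = f(x_n + h/2, y_n + (h/2)·k1); y_{n+1} = y_n + h·k2.
x=1.000000, y=0.200000:
  k1 = f(1.000000, 0.200000) = 0.949471
  k2 = f(1.165000, 0.356663) = 1.111386
  y ← 0.200000 + 0.33·1.111386 = 0.566757
x=1.330000, y=0.566757:
  k1 = f(1.330000, 0.566757) = 1.277197
  k2 = f(1.495000, 0.777495) = 1.416976
  y ← 0.566757 + 0.33·1.416976 = 1.034360
x=1.660000, y=1.034360:
  k1 = f(1.660000, 1.034360) = 1.554578
  k2 = f(1.825000, 1.290865) = 1.664931
  y ← 1.034360 + 0.33·1.664931 = 1.583787
y(1.99) ≈ 1.5838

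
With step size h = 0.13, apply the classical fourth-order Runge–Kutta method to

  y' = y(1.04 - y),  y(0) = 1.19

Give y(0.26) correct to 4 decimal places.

RK4: k1 = f(t_n, y_n); k2 = f(t_n + h/2, y_n + (h/2)·k1); k3 = f(t_n + h/2, y_n + (h/2)·k2); k4 = f(t_n + h, y_n + h·k3); y_{n+1} = y_n + (h/6)·(k1 + 2k2 + 2k3 + k4).
t=0.000000, y=1.190000:
  k1 = f(0.000000, 1.190000) = -0.178500
  k2 = f(0.065000, 1.178397) = -0.163087
  k3 = f(0.065000, 1.179399) = -0.164407
  k4 = f(0.130000, 1.168627) = -0.150317
  y ← 1.190000 + (0.13/6)·(k1 + 2k2 + 2k3 + k4) = 1.168684
t=0.130000, y=1.168684:
  k1 = f(0.130000, 1.168684) = -0.150391
  k2 = f(0.195000, 1.158909) = -0.137804
  k3 = f(0.195000, 1.159727) = -0.138851
  k4 = f(0.260000, 1.150634) = -0.127299
  y ← 1.168684 + (0.13/6)·(k1 + 2k2 + 2k3 + k4) = 1.150679
y(0.26) ≈ 1.1507

1.1507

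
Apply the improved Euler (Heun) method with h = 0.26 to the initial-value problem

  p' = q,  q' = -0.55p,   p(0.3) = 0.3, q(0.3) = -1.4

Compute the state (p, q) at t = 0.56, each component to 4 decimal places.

-0.0696, -1.4169

Heun on (p,q): k1 = f(t_n, state_n); k2 = f(t_n + h, state_n + h·k1); state_{n+1} = state_n + (h/2)·(k1 + k2).
0.300000: (0.300000, -1.400000)
  k1 = (-1.400000, -0.165000)
  predictor → (-0.064000, -1.442900)
  k2 = (-1.442900, 0.035200)
  → (-0.069577, -1.416874)
(p(0.56), q(0.56)) ≈ (-0.0696, -1.4169)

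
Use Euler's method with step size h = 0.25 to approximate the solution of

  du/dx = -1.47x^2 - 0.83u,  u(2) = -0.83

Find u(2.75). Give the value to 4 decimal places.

-5.1077

Euler: u_{n+1} = u_n + h·f(x_n, u_n).
x=2.000000, u=-0.830000: f=-5.191100 → u ← -0.830000 + 0.25·(-5.191100) = -2.127775
x=2.250000, u=-2.127775: f=-5.675822 → u ← -2.127775 + 0.25·(-5.675822) = -3.546730
x=2.500000, u=-3.546730: f=-6.243714 → u ← -3.546730 + 0.25·(-6.243714) = -5.107659
u(2.75) ≈ -5.1077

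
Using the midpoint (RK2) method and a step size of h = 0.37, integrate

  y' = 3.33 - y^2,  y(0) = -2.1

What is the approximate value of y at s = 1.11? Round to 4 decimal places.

-78.9669

Midpoint: k1 = f(s_n, y_n); k2 = f(s_n + h/2, y_n + (h/2)·k1); y_{n+1} = y_n + h·k2.
s=0.000000, y=-2.100000:
  k1 = f(0.000000, -2.100000) = -1.080000
  k2 = f(0.185000, -2.299800) = -1.959080
  y ← -2.100000 + 0.37·(-1.959080) = -2.824860
s=0.370000, y=-2.824860:
  k1 = f(0.370000, -2.824860) = -4.649832
  k2 = f(0.555000, -3.685079) = -10.249804
  y ← -2.824860 + 0.37·(-10.249804) = -6.617287
s=0.740000, y=-6.617287:
  k1 = f(0.740000, -6.617287) = -40.458487
  k2 = f(0.925000, -14.102107) = -195.539420
  y ← -6.617287 + 0.37·(-195.539420) = -78.966872
y(1.11) ≈ -78.9669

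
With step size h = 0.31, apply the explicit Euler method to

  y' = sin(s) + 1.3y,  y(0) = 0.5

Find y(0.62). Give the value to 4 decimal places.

1.0788

Euler: y_{n+1} = y_n + h·f(s_n, y_n).
s=0.000000, y=0.500000: f=0.650000 → y ← 0.500000 + 0.31·0.650000 = 0.701500
s=0.310000, y=0.701500: f=1.217009 → y ← 0.701500 + 0.31·1.217009 = 1.078773
y(0.62) ≈ 1.0788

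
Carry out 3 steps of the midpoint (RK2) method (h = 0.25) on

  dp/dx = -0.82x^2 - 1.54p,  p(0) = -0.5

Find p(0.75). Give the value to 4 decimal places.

Midpoint: k1 = f(x_n, p_n); k2 = f(x_n + h/2, p_n + (h/2)·k1); p_{n+1} = p_n + h·k2.
x=0.000000, p=-0.500000:
  k1 = f(0.000000, -0.500000) = 0.770000
  k2 = f(0.125000, -0.403750) = 0.608962
  p ← -0.500000 + 0.25·0.608962 = -0.347759
x=0.250000, p=-0.347759:
  k1 = f(0.250000, -0.347759) = 0.484299
  k2 = f(0.375000, -0.287222) = 0.327009
  p ← -0.347759 + 0.25·0.327009 = -0.266007
x=0.500000, p=-0.266007:
  k1 = f(0.500000, -0.266007) = 0.204651
  k2 = f(0.625000, -0.240426) = 0.049943
  p ← -0.266007 + 0.25·0.049943 = -0.253521
p(0.75) ≈ -0.2535

-0.2535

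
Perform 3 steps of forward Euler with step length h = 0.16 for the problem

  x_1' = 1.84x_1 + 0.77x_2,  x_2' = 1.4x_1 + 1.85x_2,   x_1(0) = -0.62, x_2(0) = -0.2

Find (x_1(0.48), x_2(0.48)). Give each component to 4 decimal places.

-1.5358, -1.1596

Euler on (x_1,x_2): x_1_{n+1} = x_1_n + h·x_1', x_2_{n+1} = x_2_n + h·x_2'.
0.000000: (-0.620000, -0.200000); f=(-1.294800, -1.238000) → (-0.827168, -0.398080)
0.160000: (-0.827168, -0.398080); f=(-1.828511, -1.894483) → (-1.119730, -0.701197)
0.320000: (-1.119730, -0.701197); f=(-2.600225, -2.864837) → (-1.535766, -1.159571)
(x_1(0.48), x_2(0.48)) ≈ (-1.5358, -1.1596)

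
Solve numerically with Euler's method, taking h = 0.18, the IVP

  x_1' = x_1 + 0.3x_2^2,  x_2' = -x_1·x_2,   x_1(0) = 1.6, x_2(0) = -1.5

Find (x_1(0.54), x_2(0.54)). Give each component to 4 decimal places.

Euler on (x_1,x_2): x_1_{n+1} = x_1_n + h·x_1', x_2_{n+1} = x_2_n + h·x_2'.
0.000000: (1.600000, -1.500000); f=(2.275000, 2.400000) → (2.009500, -1.068000)
0.180000: (2.009500, -1.068000); f=(2.351687, 2.146146) → (2.432804, -0.681694)
0.360000: (2.432804, -0.681694); f=(2.572216, 1.658427) → (2.895803, -0.383177)
(x_1(0.54), x_2(0.54)) ≈ (2.8958, -0.3832)

2.8958, -0.3832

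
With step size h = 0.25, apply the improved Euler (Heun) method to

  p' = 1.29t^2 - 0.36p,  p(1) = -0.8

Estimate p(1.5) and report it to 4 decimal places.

0.2881

Heun: k1 = f(t_n, p_n); k2 = f(t_n + h, p_n + h·k1); p_{n+1} = p_n + (h/2)·(k1 + k2).
t=1.000000, p=-0.800000:
  k1 = f(1.000000, -0.800000) = 1.578000
  k2 = f(1.250000, -0.405500) = 2.161605
  p ← -0.800000 + (0.25/2)·(1.578000 + 2.161605) = -0.332549
t=1.250000, p=-0.332549:
  k1 = f(1.250000, -0.332549) = 2.135343
  k2 = f(1.500000, 0.201286) = 2.830037
  p ← -0.332549 + (0.25/2)·(2.135343 + 2.830037) = 0.288123
p(1.5) ≈ 0.2881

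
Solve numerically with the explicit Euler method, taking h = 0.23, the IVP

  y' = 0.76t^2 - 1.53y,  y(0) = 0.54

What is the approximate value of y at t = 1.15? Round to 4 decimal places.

Euler: y_{n+1} = y_n + h·f(t_n, y_n).
t=0.000000, y=0.540000: f=-0.826200 → y ← 0.540000 + 0.23·(-0.826200) = 0.349974
t=0.230000, y=0.349974: f=-0.495256 → y ← 0.349974 + 0.23·(-0.495256) = 0.236065
t=0.460000, y=0.236065: f=-0.200364 → y ← 0.236065 + 0.23·(-0.200364) = 0.189981
t=0.690000, y=0.189981: f=0.071164 → y ← 0.189981 + 0.23·0.071164 = 0.206349
t=0.920000, y=0.206349: f=0.327550 → y ← 0.206349 + 0.23·0.327550 = 0.281686
y(1.15) ≈ 0.2817

0.2817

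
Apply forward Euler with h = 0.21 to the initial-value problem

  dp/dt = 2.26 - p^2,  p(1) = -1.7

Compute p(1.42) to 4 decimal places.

Euler: p_{n+1} = p_n + h·f(t_n, p_n).
t=1.000000, p=-1.700000: f=-0.630000 → p ← -1.700000 + 0.21·(-0.630000) = -1.832300
t=1.210000, p=-1.832300: f=-1.097323 → p ← -1.832300 + 0.21·(-1.097323) = -2.062738
p(1.42) ≈ -2.0627

-2.0627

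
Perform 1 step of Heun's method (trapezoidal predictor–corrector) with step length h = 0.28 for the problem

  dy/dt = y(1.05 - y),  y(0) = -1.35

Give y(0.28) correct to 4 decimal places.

Heun: k1 = f(t_n, y_n); k2 = f(t_n + h, y_n + h·k1); y_{n+1} = y_n + (h/2)·(k1 + k2).
t=0.000000, y=-1.350000:
  k1 = f(0.000000, -1.350000) = -3.240000
  k2 = f(0.280000, -2.257200) = -7.465012
  y ← -1.350000 + (0.28/2)·(-3.240000 + (-7.465012)) = -2.848702
y(0.28) ≈ -2.8487

-2.8487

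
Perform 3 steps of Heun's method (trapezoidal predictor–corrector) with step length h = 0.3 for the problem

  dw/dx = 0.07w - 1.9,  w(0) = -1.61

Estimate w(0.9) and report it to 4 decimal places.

Heun: k1 = f(x_n, w_n); k2 = f(x_n + h, w_n + h·k1); w_{n+1} = w_n + (h/2)·(k1 + k2).
x=0.000000, w=-1.610000:
  k1 = f(0.000000, -1.610000) = -2.012700
  k2 = f(0.300000, -2.213810) = -2.054967
  w ← -1.610000 + (0.3/2)·(-2.012700 + (-2.054967)) = -2.220150
x=0.300000, w=-2.220150:
  k1 = f(0.300000, -2.220150) = -2.055411
  k2 = f(0.600000, -2.836773) = -2.098574
  w ← -2.220150 + (0.3/2)·(-2.055411 + (-2.098574)) = -2.843248
x=0.600000, w=-2.843248:
  k1 = f(0.600000, -2.843248) = -2.099027
  k2 = f(0.900000, -3.472956) = -2.143107
  w ← -2.843248 + (0.3/2)·(-2.099027 + (-2.143107)) = -3.479568
w(0.9) ≈ -3.4796

-3.4796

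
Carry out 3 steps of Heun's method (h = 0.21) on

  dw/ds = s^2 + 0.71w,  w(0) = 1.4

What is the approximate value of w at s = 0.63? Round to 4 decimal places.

Heun: k1 = f(s_n, w_n); k2 = f(s_n + h, w_n + h·k1); w_{n+1} = w_n + (h/2)·(k1 + k2).
s=0.000000, w=1.400000:
  k1 = f(0.000000, 1.400000) = 0.994000
  k2 = f(0.210000, 1.608740) = 1.186305
  w ← 1.400000 + (0.21/2)·(0.994000 + 1.186305) = 1.628932
s=0.210000, w=1.628932:
  k1 = f(0.210000, 1.628932) = 1.200642
  k2 = f(0.420000, 1.881067) = 1.511957
  w ← 1.628932 + (0.21/2)·(1.200642 + 1.511957) = 1.913755
s=0.420000, w=1.913755:
  k1 = f(0.420000, 1.913755) = 1.535166
  k2 = f(0.630000, 2.236140) = 1.984559
  w ← 1.913755 + (0.21/2)·(1.535166 + 1.984559) = 2.283326
w(0.63) ≈ 2.2833

2.2833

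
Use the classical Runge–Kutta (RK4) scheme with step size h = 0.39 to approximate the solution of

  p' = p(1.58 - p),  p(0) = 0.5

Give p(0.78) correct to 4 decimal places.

RK4: k1 = f(x_n, p_n); k2 = f(x_n + h/2, p_n + (h/2)·k1); k3 = f(x_n + h/2, p_n + (h/2)·k2); k4 = f(x_n + h, p_n + h·k3); p_{n+1} = p_n + (h/6)·(k1 + 2k2 + 2k3 + k4).
x=0.000000, p=0.500000:
  k1 = f(0.000000, 0.500000) = 0.540000
  k2 = f(0.195000, 0.605300) = 0.589986
  k3 = f(0.195000, 0.615047) = 0.593492
  k4 = f(0.390000, 0.731462) = 0.620673
  p ← 0.500000 + (0.39/6)·(k1 + 2k2 + 2k3 + k4) = 0.729296
x=0.390000, p=0.729296:
  k1 = f(0.390000, 0.729296) = 0.620415
  k2 = f(0.585000, 0.850277) = 0.620467
  k3 = f(0.585000, 0.850287) = 0.620465
  k4 = f(0.780000, 0.971277) = 0.591239
  p ← 0.729296 + (0.39/6)·(k1 + 2k2 + 2k3 + k4) = 0.969374
p(0.78) ≈ 0.9694

0.9694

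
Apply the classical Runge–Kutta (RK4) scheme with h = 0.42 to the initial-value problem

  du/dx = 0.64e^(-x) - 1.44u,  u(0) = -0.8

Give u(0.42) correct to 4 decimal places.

-0.2766

RK4: k1 = f(x_n, u_n); k2 = f(x_n + h/2, u_n + (h/2)·k1); k3 = f(x_n + h/2, u_n + (h/2)·k2); k4 = f(x_n + h, u_n + h·k3); u_{n+1} = u_n + (h/6)·(k1 + 2k2 + 2k3 + k4).
x=0.000000, u=-0.800000:
  k1 = f(0.000000, -0.800000) = 1.792000
  k2 = f(0.210000, -0.423680) = 1.128873
  k3 = f(0.210000, -0.562937) = 1.329403
  k4 = f(0.420000, -0.241651) = 0.768487
  u ← -0.800000 + (0.42/6)·(k1 + 2k2 + 2k3 + k4) = -0.276607
u(0.42) ≈ -0.2766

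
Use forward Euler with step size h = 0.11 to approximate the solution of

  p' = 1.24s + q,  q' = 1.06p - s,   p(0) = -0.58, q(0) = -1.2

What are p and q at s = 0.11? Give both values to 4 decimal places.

Euler on (p,q): p_{n+1} = p_n + h·p', q_{n+1} = q_n + h·q'.
0.000000: (-0.580000, -1.200000); f=(-1.200000, -0.614800) → (-0.712000, -1.267628)
(p(0.11), q(0.11)) ≈ (-0.7120, -1.2676)

-0.7120, -1.2676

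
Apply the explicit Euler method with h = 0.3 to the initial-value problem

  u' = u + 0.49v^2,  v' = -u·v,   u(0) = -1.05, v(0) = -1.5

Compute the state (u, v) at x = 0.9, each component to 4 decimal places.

Euler on (u,v): u_{n+1} = u_n + h·u', v_{n+1} = v_n + h·v'.
0.000000: (-1.050000, -1.500000); f=(0.052500, -1.575000) → (-1.034250, -1.972500)
0.300000: (-1.034250, -1.972500); f=(0.872221, -2.040058) → (-0.772584, -2.584517)
0.600000: (-0.772584, -2.584517); f=(2.500484, -1.996756) → (-0.022439, -3.183544)
(u(0.9), v(0.9)) ≈ (-0.0224, -3.1835)

-0.0224, -3.1835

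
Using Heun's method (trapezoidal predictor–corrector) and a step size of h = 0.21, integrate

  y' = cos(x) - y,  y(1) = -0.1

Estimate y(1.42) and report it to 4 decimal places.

Heun: k1 = f(x_n, y_n); k2 = f(x_n + h, y_n + h·k1); y_{n+1} = y_n + (h/2)·(k1 + k2).
x=1.000000, y=-0.100000:
  k1 = f(1.000000, -0.100000) = 0.640302
  k2 = f(1.210000, 0.034463) = 0.318556
  y ← -0.100000 + (0.21/2)·(0.640302 + 0.318556) = 0.000680
x=1.210000, y=0.000680:
  k1 = f(1.210000, 0.000680) = 0.352339
  k2 = f(1.420000, 0.074671) = 0.075554
  y ← 0.000680 + (0.21/2)·(0.352339 + 0.075554) = 0.045609
y(1.42) ≈ 0.0456

0.0456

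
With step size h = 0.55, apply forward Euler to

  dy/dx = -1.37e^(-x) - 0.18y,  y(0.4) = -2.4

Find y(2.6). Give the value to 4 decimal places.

Euler: y_{n+1} = y_n + h·f(x_n, y_n).
x=0.400000, y=-2.400000: f=-0.486338 → y ← -2.400000 + 0.55·(-0.486338) = -2.667486
x=0.950000, y=-2.667486: f=-0.049688 → y ← -2.667486 + 0.55·(-0.049688) = -2.694814
x=1.500000, y=-2.694814: f=0.179378 → y ← -2.694814 + 0.55·0.179378 = -2.596156
x=2.050000, y=-2.596156: f=0.290941 → y ← -2.596156 + 0.55·0.290941 = -2.436139
y(2.6) ≈ -2.4361

-2.4361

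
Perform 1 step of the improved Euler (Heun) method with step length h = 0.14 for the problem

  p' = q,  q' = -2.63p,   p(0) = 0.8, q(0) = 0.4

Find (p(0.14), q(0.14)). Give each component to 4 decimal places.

Heun on (p,q): k1 = f(t_n, state_n); k2 = f(t_n + h, state_n + h·k1); state_{n+1} = state_n + (h/2)·(k1 + k2).
0.000000: (0.800000, 0.400000)
  k1 = (0.400000, -2.104000)
  predictor → (0.856000, 0.105440)
  k2 = (0.105440, -2.251280)
  → (0.835381, 0.095130)
(p(0.14), q(0.14)) ≈ (0.8354, 0.0951)

0.8354, 0.0951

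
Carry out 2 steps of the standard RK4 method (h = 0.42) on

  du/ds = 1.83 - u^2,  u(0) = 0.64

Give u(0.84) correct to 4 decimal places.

RK4: k1 = f(s_n, u_n); k2 = f(s_n + h/2, u_n + (h/2)·k1); k3 = f(s_n + h/2, u_n + (h/2)·k2); k4 = f(s_n + h, u_n + h·k3); u_{n+1} = u_n + (h/6)·(k1 + 2k2 + 2k3 + k4).
s=0.000000, u=0.640000:
  k1 = f(0.000000, 0.640000) = 1.420400
  k2 = f(0.210000, 0.938284) = 0.949623
  k3 = f(0.210000, 0.839421) = 1.125373
  k4 = f(0.420000, 1.112657) = 0.591996
  u ← 0.640000 + (0.42/6)·(k1 + 2k2 + 2k3 + k4) = 1.071367
s=0.420000, u=1.071367:
  k1 = f(0.420000, 1.071367) = 0.682173
  k2 = f(0.630000, 1.214623) = 0.354690
  k3 = f(0.630000, 1.145852) = 0.517023
  k4 = f(0.840000, 1.288517) = 0.169724
  u ← 1.071367 + (0.42/6)·(k1 + 2k2 + 2k3 + k4) = 1.253040
u(0.84) ≈ 1.2530

1.2530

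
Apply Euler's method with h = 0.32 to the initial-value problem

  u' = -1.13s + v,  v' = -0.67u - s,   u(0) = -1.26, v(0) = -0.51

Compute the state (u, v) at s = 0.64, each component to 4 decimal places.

-1.6157, -0.0371

Euler on (u,v): u_{n+1} = u_n + h·u', v_{n+1} = v_n + h·v'.
0.000000: (-1.260000, -0.510000); f=(-0.510000, 0.844200) → (-1.423200, -0.239856)
0.320000: (-1.423200, -0.239856); f=(-0.601456, 0.633544) → (-1.615666, -0.037122)
(u(0.64), v(0.64)) ≈ (-1.6157, -0.0371)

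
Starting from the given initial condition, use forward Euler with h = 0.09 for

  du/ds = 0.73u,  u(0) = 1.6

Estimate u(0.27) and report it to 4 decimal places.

Euler: u_{n+1} = u_n + h·f(s_n, u_n).
s=0.000000, u=1.600000: f=1.168000 → u ← 1.600000 + 0.09·1.168000 = 1.705120
s=0.090000, u=1.705120: f=1.244738 → u ← 1.705120 + 0.09·1.244738 = 1.817146
s=0.180000, u=1.817146: f=1.326517 → u ← 1.817146 + 0.09·1.326517 = 1.936533
u(0.27) ≈ 1.9365

1.9365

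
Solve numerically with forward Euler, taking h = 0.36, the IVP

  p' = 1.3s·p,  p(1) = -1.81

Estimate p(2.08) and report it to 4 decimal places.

Euler: p_{n+1} = p_n + h·f(s_n, p_n).
s=1.000000, p=-1.810000: f=-2.353000 → p ← -1.810000 + 0.36·(-2.353000) = -2.657080
s=1.360000, p=-2.657080: f=-4.697717 → p ← -2.657080 + 0.36·(-4.697717) = -4.348258
s=1.720000, p=-4.348258: f=-9.722706 → p ← -4.348258 + 0.36·(-9.722706) = -7.848432
p(2.08) ≈ -7.8484

-7.8484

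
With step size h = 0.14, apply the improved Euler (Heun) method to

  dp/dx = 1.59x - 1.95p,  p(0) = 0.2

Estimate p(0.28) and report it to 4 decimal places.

Heun: k1 = f(x_n, p_n); k2 = f(x_n + h, p_n + h·k1); p_{n+1} = p_n + (h/2)·(k1 + k2).
x=0.000000, p=0.200000:
  k1 = f(0.000000, 0.200000) = -0.390000
  k2 = f(0.140000, 0.145400) = -0.060930
  p ← 0.200000 + (0.14/2)·(-0.390000 + (-0.060930)) = 0.168435
x=0.140000, p=0.168435:
  k1 = f(0.140000, 0.168435) = -0.105848
  k2 = f(0.280000, 0.153616) = 0.145648
  p ← 0.168435 + (0.14/2)·(-0.105848 + 0.145648) = 0.171221
p(0.28) ≈ 0.1712

0.1712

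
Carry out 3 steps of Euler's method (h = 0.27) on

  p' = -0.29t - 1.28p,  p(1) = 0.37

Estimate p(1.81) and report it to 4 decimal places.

Euler: p_{n+1} = p_n + h·f(t_n, p_n).
t=1.000000, p=0.370000: f=-0.763600 → p ← 0.370000 + 0.27·(-0.763600) = 0.163828
t=1.270000, p=0.163828: f=-0.578000 → p ← 0.163828 + 0.27·(-0.578000) = 0.007768
t=1.540000, p=0.007768: f=-0.456543 → p ← 0.007768 + 0.27·(-0.456543) = -0.115499
p(1.81) ≈ -0.1155

-0.1155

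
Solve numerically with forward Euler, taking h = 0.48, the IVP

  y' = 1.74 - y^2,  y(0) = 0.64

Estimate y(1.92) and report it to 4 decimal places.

Euler: y_{n+1} = y_n + h·f(x_n, y_n).
x=0.000000, y=0.640000: f=1.330400 → y ← 0.640000 + 0.48·1.330400 = 1.278592
x=0.480000, y=1.278592: f=0.105202 → y ← 1.278592 + 0.48·0.105202 = 1.329089
x=0.960000, y=1.329089: f=-0.026478 → y ← 1.329089 + 0.48·(-0.026478) = 1.316380
x=1.440000, y=1.316380: f=0.007144 → y ← 1.316380 + 0.48·0.007144 = 1.319809
y(1.92) ≈ 1.3198

1.3198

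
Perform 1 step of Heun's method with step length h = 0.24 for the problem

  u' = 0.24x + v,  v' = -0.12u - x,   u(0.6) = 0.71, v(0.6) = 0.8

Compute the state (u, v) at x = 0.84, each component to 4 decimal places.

Heun on (u,v): k1 = f(x_n, state_n); k2 = f(x_n + h, state_n + h·k1); state_{n+1} = state_n + (h/2)·(k1 + k2).
0.600000: (0.710000, 0.800000)
  k1 = (0.944000, -0.685200)
  predictor → (0.936560, 0.635552)
  k2 = (0.837152, -0.952387)
  → (0.923738, 0.603490)
(u(0.84), v(0.84)) ≈ (0.9237, 0.6035)

0.9237, 0.6035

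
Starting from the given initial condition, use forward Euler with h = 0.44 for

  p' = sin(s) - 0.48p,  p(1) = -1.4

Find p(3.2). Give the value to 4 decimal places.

0.6087

Euler: p_{n+1} = p_n + h·f(s_n, p_n).
s=1.000000, p=-1.400000: f=1.513471 → p ← -1.400000 + 0.44·1.513471 = -0.734073
s=1.440000, p=-0.734073: f=1.343813 → p ← -0.734073 + 0.44·1.343813 = -0.142795
s=1.880000, p=-0.142795: f=1.021118 → p ← -0.142795 + 0.44·1.021118 = 0.306497
s=2.320000, p=0.306497: f=0.585113 → p ← 0.306497 + 0.44·0.585113 = 0.563947
s=2.760000, p=0.563947: f=0.101705 → p ← 0.563947 + 0.44·0.101705 = 0.608697
p(3.2) ≈ 0.6087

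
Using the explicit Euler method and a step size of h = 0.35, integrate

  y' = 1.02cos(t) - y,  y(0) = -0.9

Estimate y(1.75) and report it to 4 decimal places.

0.3429

Euler: y_{n+1} = y_n + h·f(t_n, y_n).
t=0.000000, y=-0.900000: f=1.920000 → y ← -0.900000 + 0.35·1.920000 = -0.228000
t=0.350000, y=-0.228000: f=1.186160 → y ← -0.228000 + 0.35·1.186160 = 0.187156
t=0.700000, y=0.187156: f=0.592983 → y ← 0.187156 + 0.35·0.592983 = 0.394700
t=1.050000, y=0.394700: f=0.112822 → y ← 0.394700 + 0.35·0.112822 = 0.434188
t=1.400000, y=0.434188: f=-0.260821 → y ← 0.434188 + 0.35·(-0.260821) = 0.342900
y(1.75) ≈ 0.3429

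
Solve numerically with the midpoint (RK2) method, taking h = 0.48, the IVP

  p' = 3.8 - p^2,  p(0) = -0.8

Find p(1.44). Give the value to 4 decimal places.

1.6351

Midpoint: k1 = f(x_n, p_n); k2 = f(x_n + h/2, p_n + (h/2)·k1); p_{n+1} = p_n + h·k2.
x=0.000000, p=-0.800000:
  k1 = f(0.000000, -0.800000) = 3.160000
  k2 = f(0.240000, -0.041600) = 3.798269
  p ← -0.800000 + 0.48·3.798269 = 1.023169
x=0.480000, p=1.023169:
  k1 = f(0.480000, 1.023169) = 2.753125
  k2 = f(0.720000, 1.683919) = 0.964416
  p ← 1.023169 + 0.48·0.964416 = 1.486089
x=0.960000, p=1.486089:
  k1 = f(0.960000, 1.486089) = 1.591539
  k2 = f(1.200000, 1.868058) = 0.310357
  p ← 1.486089 + 0.48·0.310357 = 1.635061
p(1.44) ≈ 1.6351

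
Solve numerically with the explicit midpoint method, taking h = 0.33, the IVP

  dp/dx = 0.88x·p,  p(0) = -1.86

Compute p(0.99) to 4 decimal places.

Midpoint: k1 = f(x_n, p_n); k2 = f(x_n + h/2, p_n + (h/2)·k1); p_{n+1} = p_n + h·k2.
x=0.000000, p=-1.860000:
  k1 = f(0.000000, -1.860000) = 0.000000
  k2 = f(0.165000, -1.860000) = -0.270072
  p ← -1.860000 + 0.33·(-0.270072) = -1.949124
x=0.330000, p=-1.949124:
  k1 = f(0.330000, -1.949124) = -0.566026
  k2 = f(0.495000, -2.042518) = -0.889721
  p ← -1.949124 + 0.33·(-0.889721) = -2.242732
x=0.660000, p=-2.242732:
  k1 = f(0.660000, -2.242732) = -1.302579
  k2 = f(0.825000, -2.457657) = -1.784259
  p ← -2.242732 + 0.33·(-1.784259) = -2.831537
p(0.99) ≈ -2.8315

-2.8315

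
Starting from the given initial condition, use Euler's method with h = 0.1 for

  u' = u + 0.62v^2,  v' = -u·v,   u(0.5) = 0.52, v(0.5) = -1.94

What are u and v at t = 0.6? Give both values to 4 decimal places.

Euler on (u,v): u_{n+1} = u_n + h·u', v_{n+1} = v_n + h·v'.
0.500000: (0.520000, -1.940000); f=(2.853432, 1.008800) → (0.805343, -1.839120)
(u(0.6), v(0.6)) ≈ (0.8053, -1.8391)

0.8053, -1.8391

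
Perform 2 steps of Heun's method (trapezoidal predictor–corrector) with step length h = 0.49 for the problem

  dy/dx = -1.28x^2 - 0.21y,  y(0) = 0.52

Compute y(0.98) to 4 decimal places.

Heun: k1 = f(x_n, y_n); k2 = f(x_n + h, y_n + h·k1); y_{n+1} = y_n + (h/2)·(k1 + k2).
x=0.000000, y=0.520000:
  k1 = f(0.000000, 0.520000) = -0.109200
  k2 = f(0.490000, 0.466492) = -0.405291
  y ← 0.520000 + (0.49/2)·(-0.109200 + (-0.405291)) = 0.393950
x=0.490000, y=0.393950:
  k1 = f(0.490000, 0.393950) = -0.390057
  k2 = f(0.980000, 0.202821) = -1.271905
  y ← 0.393950 + (0.49/2)·(-0.390057 + (-1.271905)) = -0.013231
y(0.98) ≈ -0.0132

-0.0132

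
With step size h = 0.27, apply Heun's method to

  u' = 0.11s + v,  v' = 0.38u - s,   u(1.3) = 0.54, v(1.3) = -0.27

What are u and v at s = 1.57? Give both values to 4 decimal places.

Heun on (u,v): k1 = f(s_n, state_n); k2 = f(s_n + h, state_n + h·k1); state_{n+1} = state_n + (h/2)·(k1 + k2).
1.300000: (0.540000, -0.270000)
  k1 = (-0.127000, -1.094800)
  predictor → (0.505710, -0.565596)
  k2 = (-0.392896, -1.377830)
  → (0.469814, -0.603805)
(u(1.57), v(1.57)) ≈ (0.4698, -0.6038)

0.4698, -0.6038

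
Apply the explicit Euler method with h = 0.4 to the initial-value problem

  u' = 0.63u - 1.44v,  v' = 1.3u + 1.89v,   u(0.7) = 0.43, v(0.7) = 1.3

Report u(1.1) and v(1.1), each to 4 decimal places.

Euler on (u,v): u_{n+1} = u_n + h·u', v_{n+1} = v_n + h·v'.
0.700000: (0.430000, 1.300000); f=(-1.601100, 3.016000) → (-0.210440, 2.506400)
(u(1.1), v(1.1)) ≈ (-0.2104, 2.5064)

-0.2104, 2.5064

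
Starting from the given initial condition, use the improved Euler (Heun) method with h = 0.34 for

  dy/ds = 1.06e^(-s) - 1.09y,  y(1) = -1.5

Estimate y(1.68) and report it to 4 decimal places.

Heun: k1 = f(s_n, y_n); k2 = f(s_n + h, y_n + h·k1); y_{n+1} = y_n + (h/2)·(k1 + k2).
s=1.000000, y=-1.500000:
  k1 = f(1.000000, -1.500000) = 2.024952
  k2 = f(1.340000, -0.811516) = 1.162109
  y ← -1.500000 + (0.34/2)·(2.024952 + 1.162109) = -0.958200
s=1.340000, y=-0.958200:
  k1 = f(1.340000, -0.958200) = 1.321994
  k2 = f(1.680000, -0.508722) = 0.752063
  y ← -0.958200 + (0.34/2)·(1.321994 + 0.752063) = -0.605610
y(1.68) ≈ -0.6056

-0.6056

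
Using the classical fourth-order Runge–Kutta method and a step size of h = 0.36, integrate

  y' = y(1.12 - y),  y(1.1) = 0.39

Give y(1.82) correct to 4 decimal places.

0.6101

RK4: k1 = f(t_n, y_n); k2 = f(t_n + h/2, y_n + (h/2)·k1); k3 = f(t_n + h/2, y_n + (h/2)·k2); k4 = f(t_n + h, y_n + h·k3); y_{n+1} = y_n + (h/6)·(k1 + 2k2 + 2k3 + k4).
t=1.100000, y=0.390000:
  k1 = f(1.100000, 0.390000) = 0.284700
  k2 = f(1.280000, 0.441246) = 0.299497
  k3 = f(1.280000, 0.443910) = 0.300123
  k4 = f(1.460000, 0.498044) = 0.309761
  y ← 0.390000 + (0.36/6)·(k1 + 2k2 + 2k3 + k4) = 0.497622
t=1.460000, y=0.497622:
  k1 = f(1.460000, 0.497622) = 0.309709
  k2 = f(1.640000, 0.553370) = 0.313556
  k3 = f(1.640000, 0.554062) = 0.313565
  k4 = f(1.820000, 0.610505) = 0.311049
  y ← 0.497622 + (0.36/6)·(k1 + 2k2 + 2k3 + k4) = 0.610122
y(1.82) ≈ 0.6101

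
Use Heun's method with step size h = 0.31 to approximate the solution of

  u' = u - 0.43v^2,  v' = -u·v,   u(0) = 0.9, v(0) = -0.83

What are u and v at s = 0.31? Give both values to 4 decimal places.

1.1382, -0.6134

Heun on (u,v): k1 = f(s_n, state_n); k2 = f(s_n + h, state_n + h·k1); state_{n+1} = state_n + (h/2)·(k1 + k2).
0.000000: (0.900000, -0.830000)
  k1 = (0.603773, 0.747000)
  predictor → (1.087170, -0.598430)
  k2 = (0.933179, 0.650595)
  → (1.138228, -0.613373)
(u(0.31), v(0.31)) ≈ (1.1382, -0.6134)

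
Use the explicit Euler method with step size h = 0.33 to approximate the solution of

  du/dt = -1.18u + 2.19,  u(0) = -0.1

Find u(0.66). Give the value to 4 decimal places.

Euler: u_{n+1} = u_n + h·f(t_n, u_n).
t=0.000000, u=-0.100000: f=2.308000 → u ← -0.100000 + 0.33·2.308000 = 0.661640
t=0.330000, u=0.661640: f=1.409265 → u ← 0.661640 + 0.33·1.409265 = 1.126697
u(0.66) ≈ 1.1267

1.1267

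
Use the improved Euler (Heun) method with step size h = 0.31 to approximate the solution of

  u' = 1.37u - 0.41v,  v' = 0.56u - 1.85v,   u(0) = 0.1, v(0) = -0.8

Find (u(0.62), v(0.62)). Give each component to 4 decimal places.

Heun on (u,v): k1 = f(t_n, state_n); k2 = f(t_n + h, state_n + h·k1); state_{n+1} = state_n + (h/2)·(k1 + k2).
0.000000: (0.100000, -0.800000)
  k1 = (0.465000, 1.536000)
  predictor → (0.244150, -0.323840)
  k2 = (0.467260, 0.735828)
  → (0.244500, -0.447867)
0.310000: (0.244500, -0.447867)
  k1 = (0.518591, 0.965473)
  predictor → (0.405263, -0.148570)
  k2 = (0.616125, 0.501802)
  → (0.420381, -0.220439)
(u(0.62), v(0.62)) ≈ (0.4204, -0.2204)

0.4204, -0.2204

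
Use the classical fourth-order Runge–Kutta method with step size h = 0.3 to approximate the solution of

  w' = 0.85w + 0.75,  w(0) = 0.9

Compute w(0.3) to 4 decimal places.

RK4: k1 = f(x_n, w_n); k2 = f(x_n + h/2, w_n + (h/2)·k1); k3 = f(x_n + h/2, w_n + (h/2)·k2); k4 = f(x_n + h, w_n + h·k3); w_{n+1} = w_n + (h/6)·(k1 + 2k2 + 2k3 + k4).
x=0.000000, w=0.900000:
  k1 = f(0.000000, 0.900000) = 1.515000
  k2 = f(0.150000, 1.127250) = 1.708163
  k3 = f(0.150000, 1.156224) = 1.732791
  k4 = f(0.300000, 1.419837) = 1.956862
  w ← 0.900000 + (0.3/6)·(k1 + 2k2 + 2k3 + k4) = 1.417688
w(0.3) ≈ 1.4177

1.4177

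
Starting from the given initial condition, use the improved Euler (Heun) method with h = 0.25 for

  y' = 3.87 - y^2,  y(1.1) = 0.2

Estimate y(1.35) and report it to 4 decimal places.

0.9950

Heun: k1 = f(t_n, y_n); k2 = f(t_n + h, y_n + h·k1); y_{n+1} = y_n + (h/2)·(k1 + k2).
t=1.100000, y=0.200000:
  k1 = f(1.100000, 0.200000) = 3.830000
  k2 = f(1.350000, 1.157500) = 2.530194
  y ← 0.200000 + (0.25/2)·(3.830000 + 2.530194) = 0.995024
y(1.35) ≈ 0.9950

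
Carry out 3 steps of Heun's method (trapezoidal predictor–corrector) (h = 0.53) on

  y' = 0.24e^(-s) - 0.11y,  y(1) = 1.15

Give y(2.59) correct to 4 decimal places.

Heun: k1 = f(s_n, y_n); k2 = f(s_n + h, y_n + h·k1); y_{n+1} = y_n + (h/2)·(k1 + k2).
s=1.000000, y=1.150000:
  k1 = f(1.000000, 1.150000) = -0.038209
  k2 = f(1.530000, 1.129749) = -0.072304
  y ← 1.150000 + (0.53/2)·(-0.038209 + (-0.072304)) = 1.120714
s=1.530000, y=1.120714:
  k1 = f(1.530000, 1.120714) = -0.071310
  k2 = f(2.060000, 1.082920) = -0.088532
  y ← 1.120714 + (0.53/2)·(-0.071310 + (-0.088532)) = 1.078356
s=2.060000, y=1.078356:
  k1 = f(2.060000, 1.078356) = -0.088030
  k2 = f(2.590000, 1.031700) = -0.095482
  y ← 1.078356 + (0.53/2)·(-0.088030 + (-0.095482)) = 1.029725
y(2.59) ≈ 1.0297

1.0297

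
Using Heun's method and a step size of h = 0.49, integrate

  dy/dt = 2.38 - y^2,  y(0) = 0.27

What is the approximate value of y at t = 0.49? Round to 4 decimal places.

0.9378

Heun: k1 = f(t_n, y_n); k2 = f(t_n + h, y_n + h·k1); y_{n+1} = y_n + (h/2)·(k1 + k2).
t=0.000000, y=0.270000:
  k1 = f(0.000000, 0.270000) = 2.307100
  k2 = f(0.490000, 1.400479) = 0.418659
  y ← 0.270000 + (0.49/2)·(2.307100 + 0.418659) = 0.937811
y(0.49) ≈ 0.9378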